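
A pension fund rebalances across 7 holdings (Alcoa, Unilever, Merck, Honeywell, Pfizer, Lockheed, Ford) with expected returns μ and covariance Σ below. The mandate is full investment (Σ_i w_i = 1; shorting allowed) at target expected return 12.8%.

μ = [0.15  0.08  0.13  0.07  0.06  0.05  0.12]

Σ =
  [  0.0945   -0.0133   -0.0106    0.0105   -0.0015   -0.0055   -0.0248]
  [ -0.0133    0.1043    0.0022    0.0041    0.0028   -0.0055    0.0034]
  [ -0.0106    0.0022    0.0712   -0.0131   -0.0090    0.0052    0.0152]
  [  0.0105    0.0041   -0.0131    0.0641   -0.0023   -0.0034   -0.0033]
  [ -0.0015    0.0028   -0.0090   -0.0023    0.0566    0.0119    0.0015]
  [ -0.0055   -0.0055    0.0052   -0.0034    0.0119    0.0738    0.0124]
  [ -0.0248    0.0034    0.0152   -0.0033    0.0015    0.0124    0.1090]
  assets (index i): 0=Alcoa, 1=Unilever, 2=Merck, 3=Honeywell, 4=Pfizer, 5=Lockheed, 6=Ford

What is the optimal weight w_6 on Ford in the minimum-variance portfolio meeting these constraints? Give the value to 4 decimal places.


p=Σ⁻¹μ = [2.1915  0.8924  2.2390  1.2664  1.3689  0.3795  1.2358]
q=Σ⁻¹𝟙 = [15.3692  10.1915  19.0864  18.0155  18.9157  10.4128  8.7922]
a=μᵀp=1.029249  b=𝟙ᵀp=9.573660  c=𝟙ᵀq=100.783292  D=ac−b²=12.076168
λ₁=(c·0.128−b)/D = (100.783292·0.128−9.573660)/12.076168 = 0.275468
λ₂=(a−b·0.128)/D = (1.029249−9.573660·0.128)/12.076168 = -0.016245
w* = 0.275468·p + -0.016245·q:
  w_0 = 0.275468·2.1915 + -0.016245·15.3692 = 0.3540  (Alcoa)
  w_1 = 0.275468·0.8924 + -0.016245·10.1915 = 0.0803  (Unilever)
  w_2 = 0.275468·2.2390 + -0.016245·19.0864 = 0.3067  (Merck)
  w_3 = 0.275468·1.2664 + -0.016245·18.0155 = 0.0562  (Honeywell)
  w_4 = 0.275468·1.3689 + -0.016245·18.9157 = 0.0698  (Pfizer)
  w_5 = 0.275468·0.3795 + -0.016245·10.4128 = -0.0646  (Lockheed)
  w_6 = 0.275468·1.2358 + -0.016245·8.7922 = 0.1976  (Ford)
Σw_i=1.0000  μᵀw=0.1280
σ²=wᵀΣw=λ₁·μ_p+λ₂ = 0.275468·0.128 + -0.016245 = 0.019015 ≈ 0.0190

0.1976


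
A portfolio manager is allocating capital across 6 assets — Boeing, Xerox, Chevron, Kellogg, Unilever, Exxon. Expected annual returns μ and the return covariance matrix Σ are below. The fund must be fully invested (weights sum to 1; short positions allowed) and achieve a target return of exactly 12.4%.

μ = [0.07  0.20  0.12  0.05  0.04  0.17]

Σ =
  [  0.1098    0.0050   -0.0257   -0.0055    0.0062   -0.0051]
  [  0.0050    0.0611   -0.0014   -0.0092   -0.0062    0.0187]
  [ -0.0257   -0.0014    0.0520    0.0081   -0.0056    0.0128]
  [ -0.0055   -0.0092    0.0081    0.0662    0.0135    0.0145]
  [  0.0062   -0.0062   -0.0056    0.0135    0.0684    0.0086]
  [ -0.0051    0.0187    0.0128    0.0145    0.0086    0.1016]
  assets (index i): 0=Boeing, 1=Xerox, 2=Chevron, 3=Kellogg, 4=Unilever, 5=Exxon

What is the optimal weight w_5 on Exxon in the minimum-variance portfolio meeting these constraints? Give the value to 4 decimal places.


0.0473

p=Σ⁻¹μ = [1.1626  3.2316  2.7985  0.6605  0.7928  0.6229]
q=Σ⁻¹𝟙 = [14.2155  18.9557  26.2023  12.5727  14.6210  0.7342]
a=μᵀp=1.234137  b=𝟙ᵀp=9.268790  c=𝟙ᵀq=87.301379  D=ac−b²=21.831398
λ₁=(c·0.124−b)/D = (87.301379·0.124−9.268790)/21.831398 = 0.071300
λ₂=(a−b·0.124)/D = (1.234137−9.268790·0.124)/21.831398 = 0.003885
w* = 0.071300·p + 0.003885·q:
  w_0 = 0.071300·1.1626 + 0.003885·14.2155 = 0.1381  (Boeing)
  w_1 = 0.071300·3.2316 + 0.003885·18.9557 = 0.3040  (Xerox)
  w_2 = 0.071300·2.7985 + 0.003885·26.2023 = 0.3013  (Chevron)
  w_3 = 0.071300·0.6605 + 0.003885·12.5727 = 0.0959  (Kellogg)
  w_4 = 0.071300·0.7928 + 0.003885·14.6210 = 0.1133  (Unilever)
  w_5 = 0.071300·0.6229 + 0.003885·0.7342 = 0.0473  (Exxon)
Σw_i=1.0000  μᵀw=0.1240
σ²=wᵀΣw=λ₁·μ_p+λ₂ = 0.071300·0.124 + 0.003885 = 0.012726 ≈ 0.0127


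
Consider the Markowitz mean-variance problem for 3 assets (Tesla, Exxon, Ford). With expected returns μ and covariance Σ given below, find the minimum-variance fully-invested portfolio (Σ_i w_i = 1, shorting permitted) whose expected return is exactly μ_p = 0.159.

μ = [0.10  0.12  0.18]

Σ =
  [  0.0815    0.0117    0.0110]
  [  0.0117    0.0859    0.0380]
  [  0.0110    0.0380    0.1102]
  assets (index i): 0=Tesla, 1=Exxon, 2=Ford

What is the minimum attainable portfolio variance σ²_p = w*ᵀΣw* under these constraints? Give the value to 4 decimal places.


u=Σ⁻¹μ = [0.9522  0.6924  1.2996]
v=Σ⁻¹𝟙 = [10.4223  7.8680  5.3210]
a=μᵀu=0.412231  b=𝟙ᵀu=2.944162  c=𝟙ᵀv=23.611238  D=ac−b²=1.065209
λ₁=(c·0.159−b)/D = (23.611238·0.159−2.944162)/1.065209 = 0.760438
λ₂=(a−b·0.159)/D = (0.412231−2.944162·0.159)/1.065209 = -0.052469
w* = 0.760438·u + -0.052469·v:
  w_0 = 0.760438·0.9522 + -0.052469·10.4223 = 0.1772  (Tesla)
  w_1 = 0.760438·0.6924 + -0.052469·7.8680 = 0.1137  (Exxon)
  w_2 = 0.760438·1.2996 + -0.052469·5.3210 = 0.7091  (Ford)
Σw_i=1.0000  μᵀw=0.1590
σ²=wᵀΣw=λ₁·μ_p+λ₂ = 0.760438·0.159 + -0.052469 = 0.068441 ≈ 0.0684

0.0684


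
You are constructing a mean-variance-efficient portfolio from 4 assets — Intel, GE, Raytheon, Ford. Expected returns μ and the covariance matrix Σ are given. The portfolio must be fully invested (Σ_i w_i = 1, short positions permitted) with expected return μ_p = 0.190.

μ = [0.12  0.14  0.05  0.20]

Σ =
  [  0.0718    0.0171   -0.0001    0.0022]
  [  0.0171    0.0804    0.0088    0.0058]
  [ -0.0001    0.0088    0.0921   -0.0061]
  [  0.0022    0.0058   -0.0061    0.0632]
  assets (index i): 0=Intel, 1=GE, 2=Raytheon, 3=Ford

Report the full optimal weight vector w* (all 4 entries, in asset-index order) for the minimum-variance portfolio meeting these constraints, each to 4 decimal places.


p=Σ⁻¹μ = [1.2985  1.1739  0.6357  3.0730]
q=Σ⁻¹𝟙 = [11.6501  7.5952  11.1912  15.8004]
a=μᵀp=0.966537  b=𝟙ᵀp=6.180985  c=𝟙ᵀq=46.236950  D=ac−b²=6.485168
λ₁=(c·0.190−b)/D = (46.236950·0.190−6.180985)/6.485168 = 0.401537
λ₂=(a−b·0.190)/D = (0.966537−6.180985·0.190)/6.485168 = -0.032050
w* = 0.401537·p + -0.032050·q:
  w_0 = 0.401537·1.2985 + -0.032050·11.6501 = 0.1480  (Intel)
  w_1 = 0.401537·1.1739 + -0.032050·7.5952 = 0.2279  (GE)
  w_2 = 0.401537·0.6357 + -0.032050·11.1912 = -0.1034  (Raytheon)
  w_3 = 0.401537·3.0730 + -0.032050·15.8004 = 0.7275  (Ford)
Σw_i=1.0000  μᵀw=0.1900
σ²=wᵀΣw=λ₁·μ_p+λ₂ = 0.401537·0.190 + -0.032050 = 0.044242 ≈ 0.0442

0.1480  0.2279  -0.1034  0.7275


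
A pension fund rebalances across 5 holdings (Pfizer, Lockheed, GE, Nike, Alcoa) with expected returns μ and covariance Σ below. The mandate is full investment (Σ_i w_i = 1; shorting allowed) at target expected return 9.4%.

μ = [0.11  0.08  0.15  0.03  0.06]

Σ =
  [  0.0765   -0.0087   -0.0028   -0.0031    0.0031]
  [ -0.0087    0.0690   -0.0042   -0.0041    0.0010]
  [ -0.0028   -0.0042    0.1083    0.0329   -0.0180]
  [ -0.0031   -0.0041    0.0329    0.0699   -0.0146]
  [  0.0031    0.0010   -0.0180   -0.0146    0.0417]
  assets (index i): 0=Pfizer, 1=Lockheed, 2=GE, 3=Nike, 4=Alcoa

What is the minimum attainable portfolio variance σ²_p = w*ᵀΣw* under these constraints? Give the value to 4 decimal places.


0.0128

u=Σ⁻¹μ = [1.5895  1.4486  1.7765  0.1912  2.1197]
v=Σ⁻¹𝟙 = [14.8352  17.5845  10.3335  18.0758  33.2455]
a=μᵀu=0.690140  b=𝟙ᵀu=7.125662  c=𝟙ᵀv=94.074482  D=ac−b²=14.149474
λ₁=(c·0.094−b)/D = (94.074482·0.094−7.125662)/14.149474 = 0.121371
λ₂=(a−b·0.094)/D = (0.690140−7.125662·0.094)/14.149474 = 0.001437
w* = 0.121371·u + 0.001437·v:
  w_0 = 0.121371·1.5895 + 0.001437·14.8352 = 0.2142  (Pfizer)
  w_1 = 0.121371·1.4486 + 0.001437·17.5845 = 0.2011  (Lockheed)
  w_2 = 0.121371·1.7765 + 0.001437·10.3335 = 0.2305  (GE)
  w_3 = 0.121371·0.1912 + 0.001437·18.0758 = 0.0492  (Nike)
  w_4 = 0.121371·2.1197 + 0.001437·33.2455 = 0.3050  (Alcoa)
Σw_i=1.0000  μᵀw=0.0940
σ²=wᵀΣw=λ₁·μ_p+λ₂ = 0.121371·0.094 + 0.001437 = 0.012846 ≈ 0.0128


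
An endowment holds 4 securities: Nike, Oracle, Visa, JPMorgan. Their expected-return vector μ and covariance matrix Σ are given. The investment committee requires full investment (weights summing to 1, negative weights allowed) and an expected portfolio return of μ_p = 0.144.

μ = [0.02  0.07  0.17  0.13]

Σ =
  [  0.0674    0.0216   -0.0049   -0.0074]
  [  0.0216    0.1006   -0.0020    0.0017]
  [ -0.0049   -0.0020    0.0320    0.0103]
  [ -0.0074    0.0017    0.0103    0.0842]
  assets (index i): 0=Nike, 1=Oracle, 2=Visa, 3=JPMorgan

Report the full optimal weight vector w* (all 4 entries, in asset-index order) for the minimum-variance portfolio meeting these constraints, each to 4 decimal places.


p=Σ⁻¹μ = [0.5626  0.6610  5.1335  0.9521]
q=Σ⁻¹𝟙 = [15.8823  6.9913  31.1176  9.3246]
a=μᵀp=1.053990  b=𝟙ᵀp=7.309225  c=𝟙ᵀq=63.315783  D=ac−b²=13.309420
λ₁=(c·0.144−b)/D = (63.315783·0.144−7.309225)/13.309420 = 0.135862
λ₂=(a−b·0.144)/D = (1.053990−7.309225·0.144)/13.309420 = 0.000110
w* = 0.135862·p + 0.000110·q:
  w_0 = 0.135862·0.5626 + 0.000110·15.8823 = 0.0782  (Nike)
  w_1 = 0.135862·0.6610 + 0.000110·6.9913 = 0.0906  (Oracle)
  w_2 = 0.135862·5.1335 + 0.000110·31.1176 = 0.7009  (Visa)
  w_3 = 0.135862·0.9521 + 0.000110·9.3246 = 0.1304  (JPMorgan)
Σw_i=1.0000  μᵀw=0.1440
σ²=wᵀΣw=λ₁·μ_p+λ₂ = 0.135862·0.144 + 0.000110 = 0.019674 ≈ 0.0197

0.0782  0.0906  0.7009  0.1304


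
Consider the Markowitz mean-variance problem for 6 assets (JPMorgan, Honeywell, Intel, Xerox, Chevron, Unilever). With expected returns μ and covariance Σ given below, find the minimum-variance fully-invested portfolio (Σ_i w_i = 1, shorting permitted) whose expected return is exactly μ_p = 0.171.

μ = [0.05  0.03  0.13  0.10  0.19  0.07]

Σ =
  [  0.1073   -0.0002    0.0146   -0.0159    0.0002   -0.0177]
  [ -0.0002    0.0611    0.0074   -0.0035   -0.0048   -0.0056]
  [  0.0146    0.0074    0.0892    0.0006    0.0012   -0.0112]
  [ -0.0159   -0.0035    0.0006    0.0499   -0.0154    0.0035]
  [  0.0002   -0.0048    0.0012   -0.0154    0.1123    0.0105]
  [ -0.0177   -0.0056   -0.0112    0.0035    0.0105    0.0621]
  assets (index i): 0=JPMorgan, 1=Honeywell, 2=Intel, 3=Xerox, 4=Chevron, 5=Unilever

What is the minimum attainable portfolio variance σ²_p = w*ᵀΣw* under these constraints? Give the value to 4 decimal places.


x=Σ⁻¹μ = [0.9011  0.7600  1.3515  2.8576  1.9881  1.1991]
y=Σ⁻¹𝟙 = [15.6677  19.7159  9.2301  28.4538  11.6113  20.4444]
a=μᵀx=0.990983  b=𝟙ᵀx=9.057404  c=𝟙ᵀy=105.123140  D=ac−b²=22.138679
λ₁=(c·0.171−b)/D = (105.123140·0.171−9.057404)/22.138679 = 0.402854
λ₂=(a−b·0.171)/D = (0.990983−9.057404·0.171)/22.138679 = -0.025197
w* = 0.402854·x + -0.025197·y:
  w_0 = 0.402854·0.9011 + -0.025197·15.6677 = -0.0318  (JPMorgan)
  w_1 = 0.402854·0.7600 + -0.025197·19.7159 = -0.1906  (Honeywell)
  w_2 = 0.402854·1.3515 + -0.025197·9.2301 = 0.3119  (Intel)
  w_3 = 0.402854·2.8576 + -0.025197·28.4538 = 0.4343  (Xerox)
  w_4 = 0.402854·1.9881 + -0.025197·11.6113 = 0.5083  (Chevron)
  w_5 = 0.402854·1.1991 + -0.025197·20.4444 = -0.0321  (Unilever)
Σw_i=1.0000  μᵀw=0.1710
σ²=wᵀΣw=λ₁·μ_p+λ₂ = 0.402854·0.171 + -0.025197 = 0.043691 ≈ 0.0437

0.0437


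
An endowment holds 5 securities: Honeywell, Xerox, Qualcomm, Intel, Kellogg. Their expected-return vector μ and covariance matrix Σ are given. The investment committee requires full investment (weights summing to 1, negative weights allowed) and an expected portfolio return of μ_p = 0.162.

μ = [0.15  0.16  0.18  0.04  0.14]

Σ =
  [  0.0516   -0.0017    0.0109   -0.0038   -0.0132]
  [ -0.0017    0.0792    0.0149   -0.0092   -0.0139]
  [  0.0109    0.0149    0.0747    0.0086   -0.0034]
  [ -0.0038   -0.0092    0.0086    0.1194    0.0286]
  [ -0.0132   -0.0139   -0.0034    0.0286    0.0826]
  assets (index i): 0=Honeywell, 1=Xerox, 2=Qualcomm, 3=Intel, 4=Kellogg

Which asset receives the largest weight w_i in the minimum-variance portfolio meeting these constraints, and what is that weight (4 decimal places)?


g=Σ⁻¹μ = [3.3248  2.2473  1.6181  -0.1552  2.7248]
h=Σ⁻¹𝟙 = [23.0919  15.3970  7.0377  5.7965  16.6704]
a=μᵀg=1.524815  b=𝟙ᵀg=9.759803  c=𝟙ᵀh=67.993490  D=ac−b²=8.423752
λ₁=(c·0.162−b)/D = (67.993490·0.162−9.759803)/8.423752 = 0.149000
λ₂=(a−b·0.162)/D = (1.524815−9.759803·0.162)/8.423752 = -0.006680
w* = 0.149000·g + -0.006680·h:
  w_0 = 0.149000·3.3248 + -0.006680·23.0919 = 0.3411  (Honeywell)
  w_1 = 0.149000·2.2473 + -0.006680·15.3970 = 0.2320  (Xerox)
  w_2 = 0.149000·1.6181 + -0.006680·7.0377 = 0.1941  (Qualcomm)
  w_3 = 0.149000·-0.1552 + -0.006680·5.7965 = -0.0619  (Intel)
  w_4 = 0.149000·2.7248 + -0.006680·16.6704 = 0.2946  (Kellogg)
Σw_i=1.0000  μᵀw=0.1620
σ²=wᵀΣw=λ₁·μ_p+λ₂ = 0.149000·0.162 + -0.006680 = 0.017458 ≈ 0.0175

Honeywell (0.3411)


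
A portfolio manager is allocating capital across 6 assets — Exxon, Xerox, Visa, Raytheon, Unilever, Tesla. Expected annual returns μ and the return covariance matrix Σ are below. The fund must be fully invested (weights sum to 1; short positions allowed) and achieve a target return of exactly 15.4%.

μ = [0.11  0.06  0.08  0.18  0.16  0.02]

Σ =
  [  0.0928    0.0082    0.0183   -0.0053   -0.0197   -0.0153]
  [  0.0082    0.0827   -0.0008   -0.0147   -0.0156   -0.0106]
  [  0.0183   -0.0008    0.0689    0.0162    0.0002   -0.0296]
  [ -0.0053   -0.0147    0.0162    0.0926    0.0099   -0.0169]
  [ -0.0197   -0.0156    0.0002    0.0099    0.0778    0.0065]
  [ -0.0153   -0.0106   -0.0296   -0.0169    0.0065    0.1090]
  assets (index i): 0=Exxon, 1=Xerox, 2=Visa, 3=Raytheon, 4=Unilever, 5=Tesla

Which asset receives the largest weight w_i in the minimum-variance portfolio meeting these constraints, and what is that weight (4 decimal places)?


Unilever (0.3959)

g=Σ⁻¹μ = [1.7201  1.5105  0.6195  2.0787  2.4523  0.9161]
h=Σ⁻¹𝟙 = [13.3086  18.7856  15.8556  13.3094  16.7318  18.2408]
a=μᵀg=1.114254  b=𝟙ᵀg=9.297131  c=𝟙ᵀh=96.231842  D=ac−b²=20.790095
λ₁=(c·0.154−b)/D = (96.231842·0.154−9.297131)/20.790095 = 0.265635
λ₂=(a−b·0.154)/D = (1.114254−9.297131·0.154)/20.790095 = -0.015272
w* = 0.265635·g + -0.015272·h:
  w_0 = 0.265635·1.7201 + -0.015272·13.3086 = 0.2537  (Exxon)
  w_1 = 0.265635·1.5105 + -0.015272·18.7856 = 0.1143  (Xerox)
  w_2 = 0.265635·0.6195 + -0.015272·15.8556 = -0.0776  (Visa)
  w_3 = 0.265635·2.0787 + -0.015272·13.3094 = 0.3489  (Raytheon)
  w_4 = 0.265635·2.4523 + -0.015272·16.7318 = 0.3959  (Unilever)
  w_5 = 0.265635·0.9161 + -0.015272·18.2408 = -0.0352  (Tesla)
Σw_i=1.0000  μᵀw=0.1540
σ²=wᵀΣw=λ₁·μ_p+λ₂ = 0.265635·0.154 + -0.015272 = 0.025636 ≈ 0.0256


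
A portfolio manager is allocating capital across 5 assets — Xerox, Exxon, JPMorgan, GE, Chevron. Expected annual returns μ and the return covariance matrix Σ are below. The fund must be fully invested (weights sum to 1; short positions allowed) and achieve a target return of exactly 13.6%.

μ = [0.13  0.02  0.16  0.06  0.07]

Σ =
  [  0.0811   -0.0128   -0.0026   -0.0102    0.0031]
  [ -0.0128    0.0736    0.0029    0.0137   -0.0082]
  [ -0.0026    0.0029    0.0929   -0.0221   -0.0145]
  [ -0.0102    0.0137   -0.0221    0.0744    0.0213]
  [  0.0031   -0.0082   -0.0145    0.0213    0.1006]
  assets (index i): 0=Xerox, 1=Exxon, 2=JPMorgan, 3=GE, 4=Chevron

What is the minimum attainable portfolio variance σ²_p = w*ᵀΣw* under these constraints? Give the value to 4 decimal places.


0.0280

g=Σ⁻¹μ = [1.8832  0.3120  2.2208  1.4747  0.6711]
h=Σ⁻¹𝟙 = [16.5927  14.1218  15.8817  15.0615  9.6803]
a=μᵀg=0.741850  b=𝟙ᵀg=6.561870  c=𝟙ᵀh=71.337994  D=ac−b²=9.863972
λ₁=(c·0.136−b)/D = (71.337994·0.136−6.561870)/9.863972 = 0.318340
λ₂=(a−b·0.136)/D = (0.741850−6.561870·0.136)/9.863972 = -0.015264
w* = 0.318340·g + -0.015264·h:
  w_0 = 0.318340·1.8832 + -0.015264·16.5927 = 0.3462  (Xerox)
  w_1 = 0.318340·0.3120 + -0.015264·14.1218 = -0.1162  (Exxon)
  w_2 = 0.318340·2.2208 + -0.015264·15.8817 = 0.4646  (JPMorgan)
  w_3 = 0.318340·1.4747 + -0.015264·15.0615 = 0.2396  (GE)
  w_4 = 0.318340·0.6711 + -0.015264·9.6803 = 0.0659  (Chevron)
Σw_i=1.0000  μᵀw=0.1360
σ²=wᵀΣw=λ₁·μ_p+λ₂ = 0.318340·0.136 + -0.015264 = 0.028030 ≈ 0.0280


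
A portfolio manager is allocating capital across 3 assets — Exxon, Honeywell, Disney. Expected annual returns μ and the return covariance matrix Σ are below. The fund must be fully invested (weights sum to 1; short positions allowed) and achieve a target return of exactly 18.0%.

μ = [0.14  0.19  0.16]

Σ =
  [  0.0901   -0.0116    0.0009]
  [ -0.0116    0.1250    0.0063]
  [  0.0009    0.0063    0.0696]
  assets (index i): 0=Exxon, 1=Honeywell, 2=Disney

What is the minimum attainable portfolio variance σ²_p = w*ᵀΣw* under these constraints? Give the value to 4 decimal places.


p=Σ⁻¹μ = [1.7351  1.5735  2.1340]
q=Σ⁻¹𝟙 = [12.0511  8.4406  13.4480]
a=μᵀp=0.883309  b=𝟙ᵀp=5.442542  c=𝟙ᵀq=33.939670  D=ac−b²=0.357949
λ₁=(c·0.180−b)/D = (33.939670·0.180−5.442542)/0.357949 = 1.862272
λ₂=(a−b·0.180)/D = (0.883309−5.442542·0.180)/0.357949 = -0.269169
w* = 1.862272·p + -0.269169·q:
  w_0 = 1.862272·1.7351 + -0.269169·12.0511 = -0.0126  (Exxon)
  w_1 = 1.862272·1.5735 + -0.269169·8.4406 = 0.6583  (Honeywell)
  w_2 = 1.862272·2.1340 + -0.269169·13.4480 = 0.3543  (Disney)
Σw_i=1.0000  μᵀw=0.1800
σ²=wᵀΣw=λ₁·μ_p+λ₂ = 1.862272·0.180 + -0.269169 = 0.066040 ≈ 0.0660

0.0660


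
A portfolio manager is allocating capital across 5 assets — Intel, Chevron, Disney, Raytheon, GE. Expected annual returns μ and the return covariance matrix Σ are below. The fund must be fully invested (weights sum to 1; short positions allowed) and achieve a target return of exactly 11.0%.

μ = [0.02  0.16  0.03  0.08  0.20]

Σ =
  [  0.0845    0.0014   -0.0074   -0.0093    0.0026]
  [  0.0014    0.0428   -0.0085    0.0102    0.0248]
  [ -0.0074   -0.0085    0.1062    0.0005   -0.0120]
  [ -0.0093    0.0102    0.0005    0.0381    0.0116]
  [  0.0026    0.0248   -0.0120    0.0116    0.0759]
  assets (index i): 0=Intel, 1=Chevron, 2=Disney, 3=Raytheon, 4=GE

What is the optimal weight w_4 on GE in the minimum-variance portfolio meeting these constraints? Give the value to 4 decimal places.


u=Σ⁻¹μ = [0.3038  2.6446  0.7064  0.9299  1.7301]
v=Σ⁻¹𝟙 = [15.0703  16.4187  12.3045  23.6559  5.6242]
a=μᵀu=0.870814  b=𝟙ᵀu=6.314851  c=𝟙ᵀv=73.073707  D=ac−b²=23.756296
λ₁=(c·0.110−b)/D = (73.073707·0.110−6.314851)/23.756296 = 0.072539
λ₂=(a−b·0.110)/D = (0.870814−6.314851·0.110)/23.756296 = 0.007416
w* = 0.072539·u + 0.007416·v:
  w_0 = 0.072539·0.3038 + 0.007416·15.0703 = 0.1338  (Intel)
  w_1 = 0.072539·2.6446 + 0.007416·16.4187 = 0.3136  (Chevron)
  w_2 = 0.072539·0.7064 + 0.007416·12.3045 = 0.1425  (Disney)
  w_3 = 0.072539·0.9299 + 0.007416·23.6559 = 0.2429  (Raytheon)
  w_4 = 0.072539·1.7301 + 0.007416·5.6242 = 0.1672  (GE)
Σw_i=1.0000  μᵀw=0.1100
σ²=wᵀΣw=λ₁·μ_p+λ₂ = 0.072539·0.110 + 0.007416 = 0.015395 ≈ 0.0154

0.1672


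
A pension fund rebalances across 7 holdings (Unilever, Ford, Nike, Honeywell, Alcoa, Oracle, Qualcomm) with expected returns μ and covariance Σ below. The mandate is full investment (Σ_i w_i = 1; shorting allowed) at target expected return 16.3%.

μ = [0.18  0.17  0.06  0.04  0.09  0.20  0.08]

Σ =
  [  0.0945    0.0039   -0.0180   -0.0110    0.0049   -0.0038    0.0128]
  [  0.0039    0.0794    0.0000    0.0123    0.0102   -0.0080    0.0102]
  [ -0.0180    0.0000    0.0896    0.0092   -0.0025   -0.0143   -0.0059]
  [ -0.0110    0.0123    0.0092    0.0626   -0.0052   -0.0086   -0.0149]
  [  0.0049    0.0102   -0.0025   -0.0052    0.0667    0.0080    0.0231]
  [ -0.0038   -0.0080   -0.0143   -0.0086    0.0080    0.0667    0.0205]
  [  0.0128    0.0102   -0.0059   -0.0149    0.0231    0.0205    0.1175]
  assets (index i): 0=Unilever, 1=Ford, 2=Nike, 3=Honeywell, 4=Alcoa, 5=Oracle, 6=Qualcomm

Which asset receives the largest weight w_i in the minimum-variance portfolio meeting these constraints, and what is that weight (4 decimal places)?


x=Σ⁻¹μ = [2.4120  2.2531  1.6828  0.8709  0.6228  3.9243  -0.3897]
y=Σ⁻¹𝟙 = [15.2620  9.0941  16.0718  19.0723  10.8778  20.4534  3.5771]
a=μᵀx=1.762725  b=𝟙ᵀx=11.376219  c=𝟙ᵀy=94.408625  D=ac−b²=36.998073
λ₁=(c·0.163−b)/D = (94.408625·0.163−11.376219)/36.998073 = 0.108449
λ₂=(a−b·0.163)/D = (1.762725−11.376219·0.163)/36.998073 = -0.002476
w* = 0.108449·x + -0.002476·y:
  w_0 = 0.108449·2.4120 + -0.002476·15.2620 = 0.2238  (Unilever)
  w_1 = 0.108449·2.2531 + -0.002476·9.0941 = 0.2218  (Ford)
  w_2 = 0.108449·1.6828 + -0.002476·16.0718 = 0.1427  (Nike)
  w_3 = 0.108449·0.8709 + -0.002476·19.0723 = 0.0472  (Honeywell)
  w_4 = 0.108449·0.6228 + -0.002476·10.8778 = 0.0406  (Alcoa)
  w_5 = 0.108449·3.9243 + -0.002476·20.4534 = 0.3749  (Oracle)
  w_6 = 0.108449·-0.3897 + -0.002476·3.5771 = -0.0511  (Qualcomm)
Σw_i=1.0000  μᵀw=0.1630
σ²=wᵀΣw=λ₁·μ_p+λ₂ = 0.108449·0.163 + -0.002476 = 0.015201 ≈ 0.0152

Oracle (0.3749)


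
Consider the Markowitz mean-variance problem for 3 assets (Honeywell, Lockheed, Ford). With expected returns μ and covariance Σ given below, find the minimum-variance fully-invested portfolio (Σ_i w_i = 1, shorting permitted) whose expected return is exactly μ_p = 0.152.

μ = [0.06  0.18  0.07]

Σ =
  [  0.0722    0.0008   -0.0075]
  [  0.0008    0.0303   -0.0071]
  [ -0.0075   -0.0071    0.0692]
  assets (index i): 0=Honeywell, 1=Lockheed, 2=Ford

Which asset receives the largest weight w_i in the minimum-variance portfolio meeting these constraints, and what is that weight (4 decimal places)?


Lockheed (0.7522)

g=Σ⁻¹μ = [0.9441  6.3288  1.7632]
h=Σ⁻¹𝟙 = [15.5104  37.2699  19.9558]
a=μᵀg=1.319259  b=𝟙ᵀg=9.036118  c=𝟙ᵀh=72.736181  D=ac−b²=14.306455
λ₁=(c·0.152−b)/D = (72.736181·0.152−9.036118)/14.306455 = 0.141180
λ₂=(a−b·0.152)/D = (1.319259−9.036118·0.152)/14.306455 = -0.003791
w* = 0.141180·g + -0.003791·h:
  w_0 = 0.141180·0.9441 + -0.003791·15.5104 = 0.0745  (Honeywell)
  w_1 = 0.141180·6.3288 + -0.003791·37.2699 = 0.7522  (Lockheed)
  w_2 = 0.141180·1.7632 + -0.003791·19.9558 = 0.1733  (Ford)
Σw_i=1.0000  μᵀw=0.1520
σ²=wᵀΣw=λ₁·μ_p+λ₂ = 0.141180·0.152 + -0.003791 = 0.017669 ≈ 0.0177


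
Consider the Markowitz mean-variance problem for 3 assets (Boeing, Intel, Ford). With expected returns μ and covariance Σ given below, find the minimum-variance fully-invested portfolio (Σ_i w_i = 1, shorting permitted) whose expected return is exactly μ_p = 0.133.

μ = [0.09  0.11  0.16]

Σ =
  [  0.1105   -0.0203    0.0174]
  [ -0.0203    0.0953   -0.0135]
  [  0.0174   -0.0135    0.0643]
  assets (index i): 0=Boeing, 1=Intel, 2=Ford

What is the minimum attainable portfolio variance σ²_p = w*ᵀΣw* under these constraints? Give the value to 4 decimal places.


u=Σ⁻¹μ = [0.7058  1.6800  2.6501]
v=Σ⁻¹𝟙 = [9.2147  14.7444  16.1542]
a=μᵀu=0.672333  b=𝟙ᵀu=5.035876  c=𝟙ᵀv=40.113295  D=ac−b²=1.609441
λ₁=(c·0.133−b)/D = (40.113295·0.133−5.035876)/1.609441 = 0.185898
λ₂=(a−b·0.133)/D = (0.672333−5.035876·0.133)/1.609441 = 0.001591
w* = 0.185898·u + 0.001591·v:
  w_0 = 0.185898·0.7058 + 0.001591·9.2147 = 0.1459  (Boeing)
  w_1 = 0.185898·1.6800 + 0.001591·14.7444 = 0.3358  (Intel)
  w_2 = 0.185898·2.6501 + 0.001591·16.1542 = 0.5184  (Ford)
Σw_i=1.0000  μᵀw=0.1330
σ²=wᵀΣw=λ₁·μ_p+λ₂ = 0.185898·0.133 + 0.001591 = 0.026316 ≈ 0.0263

0.0263


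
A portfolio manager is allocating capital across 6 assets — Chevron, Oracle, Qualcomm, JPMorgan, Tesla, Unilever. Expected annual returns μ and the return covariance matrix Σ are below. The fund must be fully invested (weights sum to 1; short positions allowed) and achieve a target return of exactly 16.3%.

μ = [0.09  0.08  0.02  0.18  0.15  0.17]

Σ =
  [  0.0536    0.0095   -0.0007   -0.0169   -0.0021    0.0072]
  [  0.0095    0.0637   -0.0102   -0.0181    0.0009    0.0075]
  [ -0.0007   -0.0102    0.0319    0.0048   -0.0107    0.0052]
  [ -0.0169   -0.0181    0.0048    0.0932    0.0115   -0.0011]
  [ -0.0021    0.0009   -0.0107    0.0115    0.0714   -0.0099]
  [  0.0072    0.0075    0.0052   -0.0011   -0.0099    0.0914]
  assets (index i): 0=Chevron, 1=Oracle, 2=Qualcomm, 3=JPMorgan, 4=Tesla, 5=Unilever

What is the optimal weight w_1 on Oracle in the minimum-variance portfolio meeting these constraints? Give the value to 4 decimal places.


0.0992

p=Σ⁻¹μ = [1.9845  1.5736  1.2838  2.2789  2.2099  1.7683]
q=Σ⁻¹𝟙 = [19.4522  22.4054  42.0911  14.1397  19.3576  7.4423]
a=μᵀp=1.372455  b=𝟙ᵀp=11.098919  c=𝟙ᵀq=124.888285  D=ac−b²=48.217500
λ₁=(c·0.163−b)/D = (124.888285·0.163−11.098919)/48.217500 = 0.192002
λ₂=(a−b·0.163)/D = (1.372455−11.098919·0.163)/48.217500 = -0.009056
w* = 0.192002·p + -0.009056·q:
  w_0 = 0.192002·1.9845 + -0.009056·19.4522 = 0.2049  (Chevron)
  w_1 = 0.192002·1.5736 + -0.009056·22.4054 = 0.0992  (Oracle)
  w_2 = 0.192002·1.2838 + -0.009056·42.0911 = -0.1347  (Qualcomm)
  w_3 = 0.192002·2.2789 + -0.009056·14.1397 = 0.3095  (JPMorgan)
  w_4 = 0.192002·2.2099 + -0.009056·19.3576 = 0.2490  (Tesla)
  w_5 = 0.192002·1.7683 + -0.009056·7.4423 = 0.2721  (Unilever)
Σw_i=1.0000  μᵀw=0.1630
σ²=wᵀΣw=λ₁·μ_p+λ₂ = 0.192002·0.163 + -0.009056 = 0.022240 ≈ 0.0222


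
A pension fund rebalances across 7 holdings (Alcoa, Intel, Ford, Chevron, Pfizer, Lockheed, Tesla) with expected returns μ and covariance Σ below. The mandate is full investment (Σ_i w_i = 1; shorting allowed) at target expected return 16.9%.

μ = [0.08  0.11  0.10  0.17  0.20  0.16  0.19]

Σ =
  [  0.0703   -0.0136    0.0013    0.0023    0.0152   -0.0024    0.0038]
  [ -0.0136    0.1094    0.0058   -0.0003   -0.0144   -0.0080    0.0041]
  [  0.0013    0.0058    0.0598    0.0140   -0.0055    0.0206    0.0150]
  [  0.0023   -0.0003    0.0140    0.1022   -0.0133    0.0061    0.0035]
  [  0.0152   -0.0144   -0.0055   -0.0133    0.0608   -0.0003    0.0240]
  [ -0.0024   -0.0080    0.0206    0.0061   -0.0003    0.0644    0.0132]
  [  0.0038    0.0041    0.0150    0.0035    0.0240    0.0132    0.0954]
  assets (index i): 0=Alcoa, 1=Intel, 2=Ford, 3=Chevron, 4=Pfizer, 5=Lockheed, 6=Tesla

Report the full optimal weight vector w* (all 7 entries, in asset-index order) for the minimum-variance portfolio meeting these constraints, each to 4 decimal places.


0.0169  0.1435  0.0133  0.1871  0.3723  0.2149  0.0521

g=Σ⁻¹μ = [0.6226  1.7191  0.4814  1.9343  3.8367  2.3072  0.4618]
h=Σ⁻¹𝟙 = [12.6166  13.7365  9.7082  9.8935  19.3610  13.5990  0.7475]
a=μᵀg=1.840124  b=𝟙ᵀg=11.363139  c=𝟙ᵀh=79.662407  D=ac−b²=17.467757
λ₁=(c·0.169−b)/D = (79.662407·0.169−11.363139)/17.467757 = 0.120210
λ₂=(a−b·0.169)/D = (1.840124−11.363139·0.169)/17.467757 = -0.004594
w* = 0.120210·g + -0.004594·h:
  w_0 = 0.120210·0.6226 + -0.004594·12.6166 = 0.0169  (Alcoa)
  w_1 = 0.120210·1.7191 + -0.004594·13.7365 = 0.1435  (Intel)
  w_2 = 0.120210·0.4814 + -0.004594·9.7082 = 0.0133  (Ford)
  w_3 = 0.120210·1.9343 + -0.004594·9.8935 = 0.1871  (Chevron)
  w_4 = 0.120210·3.8367 + -0.004594·19.3610 = 0.3723  (Pfizer)
  w_5 = 0.120210·2.3072 + -0.004594·13.5990 = 0.2149  (Lockheed)
  w_6 = 0.120210·0.4618 + -0.004594·0.7475 = 0.0521  (Tesla)
Σw_i=1.0000  μᵀw=0.1690
σ²=wᵀΣw=λ₁·μ_p+λ₂ = 0.120210·0.169 + -0.004594 = 0.015722 ≈ 0.0157


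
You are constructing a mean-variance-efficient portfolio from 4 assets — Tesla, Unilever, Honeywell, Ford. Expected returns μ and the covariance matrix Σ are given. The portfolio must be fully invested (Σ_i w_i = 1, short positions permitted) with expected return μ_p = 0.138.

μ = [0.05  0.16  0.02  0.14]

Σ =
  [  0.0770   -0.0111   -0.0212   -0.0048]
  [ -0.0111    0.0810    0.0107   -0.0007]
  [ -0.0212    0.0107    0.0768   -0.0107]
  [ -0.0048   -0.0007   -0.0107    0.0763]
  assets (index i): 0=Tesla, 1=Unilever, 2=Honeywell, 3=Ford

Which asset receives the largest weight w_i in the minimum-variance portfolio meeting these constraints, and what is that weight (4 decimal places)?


u=Σ⁻¹μ = [1.2386  2.0842  0.5927  2.0150]
v=Σ⁻¹𝟙 = [21.2900  12.8341  19.5200  17.3007]
a=μᵀu=0.689351  b=𝟙ᵀu=5.930452  c=𝟙ᵀv=70.944785  D=ac−b²=13.735632
λ₁=(c·0.138−b)/D = (70.944785·0.138−5.930452)/13.735632 = 0.281016
λ₂=(a−b·0.138)/D = (0.689351−5.930452·0.138)/13.735632 = -0.009395
w* = 0.281016·u + -0.009395·v:
  w_0 = 0.281016·1.2386 + -0.009395·21.2900 = 0.1480  (Tesla)
  w_1 = 0.281016·2.0842 + -0.009395·12.8341 = 0.4651  (Unilever)
  w_2 = 0.281016·0.5927 + -0.009395·19.5200 = -0.0168  (Honeywell)
  w_3 = 0.281016·2.0150 + -0.009395·17.3007 = 0.4037  (Ford)
Σw_i=1.0000  μᵀw=0.1380
σ²=wᵀΣw=λ₁·μ_p+λ₂ = 0.281016·0.138 + -0.009395 = 0.029385 ≈ 0.0294

Unilever (0.4651)


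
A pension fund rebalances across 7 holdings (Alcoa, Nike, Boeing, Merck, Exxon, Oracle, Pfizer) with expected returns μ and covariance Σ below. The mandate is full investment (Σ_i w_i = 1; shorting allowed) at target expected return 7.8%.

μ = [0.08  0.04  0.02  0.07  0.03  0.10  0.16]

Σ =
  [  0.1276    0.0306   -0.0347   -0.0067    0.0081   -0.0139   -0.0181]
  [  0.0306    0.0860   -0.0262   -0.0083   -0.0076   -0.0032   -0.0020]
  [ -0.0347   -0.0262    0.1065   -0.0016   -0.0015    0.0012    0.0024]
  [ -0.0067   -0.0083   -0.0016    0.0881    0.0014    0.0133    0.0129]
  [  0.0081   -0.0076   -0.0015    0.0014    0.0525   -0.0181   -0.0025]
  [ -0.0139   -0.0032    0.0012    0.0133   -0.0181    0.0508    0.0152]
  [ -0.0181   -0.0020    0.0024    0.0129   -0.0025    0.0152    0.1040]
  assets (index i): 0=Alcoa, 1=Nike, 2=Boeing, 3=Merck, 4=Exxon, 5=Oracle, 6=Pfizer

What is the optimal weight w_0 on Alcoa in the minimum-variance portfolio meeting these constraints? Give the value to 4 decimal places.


g=Σ⁻¹μ = [1.0387  0.5579  0.6318  0.3771  1.3375  2.2398  1.3734]
h=Σ⁻¹𝟙 = [11.0259  17.8214  17.4305  8.1263  30.9740  30.2914  6.7842]
a=μᵀg=0.628295  b=𝟙ᵀg=7.556207  c=𝟙ᵀh=122.453675  D=ac−b²=19.840782
λ₁=(c·0.078−b)/D = (122.453675·0.078−7.556207)/19.840782 = 0.100560
λ₂=(a−b·0.078)/D = (0.628295−7.556207·0.078)/19.840782 = 0.001961
w* = 0.100560·g + 0.001961·h:
  w_0 = 0.100560·1.0387 + 0.001961·11.0259 = 0.1261  (Alcoa)
  w_1 = 0.100560·0.5579 + 0.001961·17.8214 = 0.0911  (Nike)
  w_2 = 0.100560·0.6318 + 0.001961·17.4305 = 0.0977  (Boeing)
  w_3 = 0.100560·0.3771 + 0.001961·8.1263 = 0.0539  (Merck)
  w_4 = 0.100560·1.3375 + 0.001961·30.9740 = 0.1952  (Exxon)
  w_5 = 0.100560·2.2398 + 0.001961·30.2914 = 0.2846  (Oracle)
  w_6 = 0.100560·1.3734 + 0.001961·6.7842 = 0.1514  (Pfizer)
Σw_i=1.0000  μᵀw=0.0780
σ²=wᵀΣw=λ₁·μ_p+λ₂ = 0.100560·0.078 + 0.001961 = 0.009805 ≈ 0.0098

0.1261


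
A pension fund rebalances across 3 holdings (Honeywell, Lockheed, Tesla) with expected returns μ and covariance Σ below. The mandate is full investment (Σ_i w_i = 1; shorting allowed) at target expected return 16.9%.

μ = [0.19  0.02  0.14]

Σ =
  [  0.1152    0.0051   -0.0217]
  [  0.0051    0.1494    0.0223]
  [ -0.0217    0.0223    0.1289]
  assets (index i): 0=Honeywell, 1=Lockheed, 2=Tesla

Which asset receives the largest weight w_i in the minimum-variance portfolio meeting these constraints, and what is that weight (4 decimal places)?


Honeywell (0.5710)

u=Σ⁻¹μ = [1.9262  -0.1462  1.4357]
v=Σ⁻¹𝟙 = [10.0717  5.0695  8.5765]
a=μᵀu=0.564051  b=𝟙ᵀu=3.215709  c=𝟙ᵀv=23.717591  D=ac−b²=3.037159
λ₁=(c·0.169−b)/D = (23.717591·0.169−3.215709)/3.037159 = 0.260956
λ₂=(a−b·0.169)/D = (0.564051−3.215709·0.169)/3.037159 = 0.006782
w* = 0.260956·u + 0.006782·v:
  w_0 = 0.260956·1.9262 + 0.006782·10.0717 = 0.5710  (Honeywell)
  w_1 = 0.260956·-0.1462 + 0.006782·5.0695 = -0.0038  (Lockheed)
  w_2 = 0.260956·1.4357 + 0.006782·8.5765 = 0.4328  (Tesla)
Σw_i=1.0000  μᵀw=0.1690
σ²=wᵀΣw=λ₁·μ_p+λ₂ = 0.260956·0.169 + 0.006782 = 0.050883 ≈ 0.0509


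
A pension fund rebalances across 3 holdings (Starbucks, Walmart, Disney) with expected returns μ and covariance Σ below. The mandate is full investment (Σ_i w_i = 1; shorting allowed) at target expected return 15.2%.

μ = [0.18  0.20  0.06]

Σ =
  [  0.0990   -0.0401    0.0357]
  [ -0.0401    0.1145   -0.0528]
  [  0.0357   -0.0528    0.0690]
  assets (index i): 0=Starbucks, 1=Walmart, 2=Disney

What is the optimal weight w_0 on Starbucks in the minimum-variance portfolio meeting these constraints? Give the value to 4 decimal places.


u=Σ⁻¹μ = [2.4434  3.7403  2.4675]
v=Σ⁻¹𝟙 = [10.0494  25.5567  28.8498]
a=μᵀu=1.335924  b=𝟙ᵀu=8.651224  c=𝟙ᵀv=64.455889  D=ac−b²=11.264459
λ₁=(c·0.152−b)/D = (64.455889·0.152−8.651224)/11.264459 = 0.101742
λ₂=(a−b·0.152)/D = (1.335924−8.651224·0.152)/11.264459 = 0.001859
w* = 0.101742·u + 0.001859·v:
  w_0 = 0.101742·2.4434 + 0.001859·10.0494 = 0.2673  (Starbucks)
  w_1 = 0.101742·3.7403 + 0.001859·25.5567 = 0.4281  (Walmart)
  w_2 = 0.101742·2.4675 + 0.001859·28.8498 = 0.3047  (Disney)
Σw_i=1.0000  μᵀw=0.1520
σ²=wᵀΣw=λ₁·μ_p+λ₂ = 0.101742·0.152 + 0.001859 = 0.017324 ≈ 0.0173

0.2673


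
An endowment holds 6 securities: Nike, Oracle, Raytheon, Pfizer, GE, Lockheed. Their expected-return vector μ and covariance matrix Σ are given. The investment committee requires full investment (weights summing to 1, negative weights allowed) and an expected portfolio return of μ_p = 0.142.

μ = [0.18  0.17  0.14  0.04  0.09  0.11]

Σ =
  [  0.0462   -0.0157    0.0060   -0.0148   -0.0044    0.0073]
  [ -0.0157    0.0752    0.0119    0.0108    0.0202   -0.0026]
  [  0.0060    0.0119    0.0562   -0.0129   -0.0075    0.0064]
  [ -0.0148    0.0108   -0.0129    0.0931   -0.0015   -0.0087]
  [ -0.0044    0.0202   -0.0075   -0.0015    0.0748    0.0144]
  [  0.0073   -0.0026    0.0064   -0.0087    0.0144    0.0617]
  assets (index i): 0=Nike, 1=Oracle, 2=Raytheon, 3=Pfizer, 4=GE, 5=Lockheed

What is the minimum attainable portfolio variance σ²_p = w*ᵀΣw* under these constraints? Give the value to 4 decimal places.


u=Σ⁻¹μ = [4.8787  2.6810  1.6550  1.2429  0.7356  1.1505]
v=Σ⁻¹𝟙 = [28.2415  11.2500  16.7025  17.4876  11.8402  11.3101]
a=μᵀu=1.808095  b=𝟙ᵀu=12.343569  c=𝟙ᵀv=96.832006  D=ac−b²=22.717826
λ₁=(c·0.142−b)/D = (96.832006·0.142−12.343569)/22.717826 = 0.061915
λ₂=(a−b·0.142)/D = (1.808095−12.343569·0.142)/22.717826 = 0.002435
w* = 0.061915·u + 0.002435·v:
  w_0 = 0.061915·4.8787 + 0.002435·28.2415 = 0.3708  (Nike)
  w_1 = 0.061915·2.6810 + 0.002435·11.2500 = 0.1934  (Oracle)
  w_2 = 0.061915·1.6550 + 0.002435·16.7025 = 0.1431  (Raytheon)
  w_3 = 0.061915·1.2429 + 0.002435·17.4876 = 0.1195  (Pfizer)
  w_4 = 0.061915·0.7356 + 0.002435·11.8402 = 0.0744  (GE)
  w_5 = 0.061915·1.1505 + 0.002435·11.3101 = 0.0988  (Lockheed)
Σw_i=1.0000  μᵀw=0.1420
σ²=wᵀΣw=λ₁·μ_p+λ₂ = 0.061915·0.142 + 0.002435 = 0.011227 ≈ 0.0112

0.0112


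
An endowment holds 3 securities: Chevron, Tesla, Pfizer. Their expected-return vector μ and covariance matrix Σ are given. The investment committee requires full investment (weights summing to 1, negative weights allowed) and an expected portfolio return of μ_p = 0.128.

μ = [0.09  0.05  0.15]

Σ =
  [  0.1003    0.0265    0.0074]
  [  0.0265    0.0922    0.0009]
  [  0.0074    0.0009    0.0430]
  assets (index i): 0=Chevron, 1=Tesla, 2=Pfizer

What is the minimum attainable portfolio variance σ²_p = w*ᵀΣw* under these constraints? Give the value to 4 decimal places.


u=Σ⁻¹μ = [0.5551  0.3497  3.3855]
v=Σ⁻¹𝟙 = [5.9903  8.9091  22.0385]
a=μᵀu=0.575275  b=𝟙ᵀu=4.290350  c=𝟙ᵀv=36.937869  D=ac−b²=2.842321
λ₁=(c·0.128−b)/D = (36.937869·0.128−4.290350)/2.842321 = 0.153993
λ₂=(a−b·0.128)/D = (0.575275−4.290350·0.128)/2.842321 = 0.009186
w* = 0.153993·u + 0.009186·v:
  w_0 = 0.153993·0.5551 + 0.009186·5.9903 = 0.1405  (Chevron)
  w_1 = 0.153993·0.3497 + 0.009186·8.9091 = 0.1357  (Tesla)
  w_2 = 0.153993·3.3855 + 0.009186·22.0385 = 0.7238  (Pfizer)
Σw_i=1.0000  μᵀw=0.1280
σ²=wᵀΣw=λ₁·μ_p+λ₂ = 0.153993·0.128 + 0.009186 = 0.028897 ≈ 0.0289

0.0289


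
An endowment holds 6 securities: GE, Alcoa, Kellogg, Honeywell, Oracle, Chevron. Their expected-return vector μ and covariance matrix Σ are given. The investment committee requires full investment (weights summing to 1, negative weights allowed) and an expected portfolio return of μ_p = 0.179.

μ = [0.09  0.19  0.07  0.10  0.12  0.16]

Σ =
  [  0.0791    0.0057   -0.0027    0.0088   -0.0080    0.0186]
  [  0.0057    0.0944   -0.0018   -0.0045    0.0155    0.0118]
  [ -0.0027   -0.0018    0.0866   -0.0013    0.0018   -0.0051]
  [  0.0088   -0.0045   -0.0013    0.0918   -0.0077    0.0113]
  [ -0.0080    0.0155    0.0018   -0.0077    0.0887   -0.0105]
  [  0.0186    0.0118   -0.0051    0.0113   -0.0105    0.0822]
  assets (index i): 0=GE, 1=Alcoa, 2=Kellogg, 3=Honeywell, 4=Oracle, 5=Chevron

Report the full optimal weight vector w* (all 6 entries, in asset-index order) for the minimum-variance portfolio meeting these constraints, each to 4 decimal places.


-0.1114  0.5150  -0.0727  0.0726  0.1608  0.4357

u=Σ⁻¹μ = [0.6926  1.6008  0.9470  1.0285  1.4018  1.6564]
v=Σ⁻¹𝟙 = [10.3857  7.3910  12.4886  10.3046  12.7128  9.7366]
a=μᵀu=0.968856  b=𝟙ᵀu=7.327062  c=𝟙ᵀv=63.019375  D=ac−b²=7.370845
λ₁=(c·0.179−b)/D = (63.019375·0.179−7.327062)/7.370845 = 0.536357
λ₂=(a−b·0.179)/D = (0.968856−7.327062·0.179)/7.370845 = -0.046492
w* = 0.536357·u + -0.046492·v:
  w_0 = 0.536357·0.6926 + -0.046492·10.3857 = -0.1114  (GE)
  w_1 = 0.536357·1.6008 + -0.046492·7.3910 = 0.5150  (Alcoa)
  w_2 = 0.536357·0.9470 + -0.046492·12.4886 = -0.0727  (Kellogg)
  w_3 = 0.536357·1.0285 + -0.046492·10.3046 = 0.0726  (Honeywell)
  w_4 = 0.536357·1.4018 + -0.046492·12.7128 = 0.1608  (Oracle)
  w_5 = 0.536357·1.6564 + -0.046492·9.7366 = 0.4357  (Chevron)
Σw_i=1.0000  μᵀw=0.1790
σ²=wᵀΣw=λ₁·μ_p+λ₂ = 0.536357·0.179 + -0.046492 = 0.049516 ≈ 0.0495


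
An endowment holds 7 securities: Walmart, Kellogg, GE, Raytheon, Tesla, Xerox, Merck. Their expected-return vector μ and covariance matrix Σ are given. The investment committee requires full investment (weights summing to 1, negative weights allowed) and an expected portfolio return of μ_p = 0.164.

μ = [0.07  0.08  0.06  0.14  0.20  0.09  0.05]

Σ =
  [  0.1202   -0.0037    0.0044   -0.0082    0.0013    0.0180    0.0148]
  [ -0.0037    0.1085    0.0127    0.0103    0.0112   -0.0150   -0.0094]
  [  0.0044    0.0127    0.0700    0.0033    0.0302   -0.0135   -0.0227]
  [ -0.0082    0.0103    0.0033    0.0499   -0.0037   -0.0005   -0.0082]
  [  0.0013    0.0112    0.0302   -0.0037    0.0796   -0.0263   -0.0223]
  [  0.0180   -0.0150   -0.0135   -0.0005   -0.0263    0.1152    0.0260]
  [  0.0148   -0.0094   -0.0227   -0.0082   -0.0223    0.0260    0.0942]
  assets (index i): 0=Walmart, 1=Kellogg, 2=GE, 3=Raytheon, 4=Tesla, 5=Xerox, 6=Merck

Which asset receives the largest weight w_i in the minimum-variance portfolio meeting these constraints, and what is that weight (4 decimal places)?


Tesla (0.4866)

u=Σ⁻¹μ = [0.4543  0.3932  -0.2563  3.2802  3.4509  1.2649  1.1902]
v=Σ⁻¹𝟙 = [5.9667  7.0316  11.9107  22.7232  15.8982  10.1327  16.1951]
a=μᵀu=1.370636  b=𝟙ᵀu=9.777421  c=𝟙ᵀv=89.858111  D=ac−b²=27.564781
λ₁=(c·0.164−b)/D = (89.858111·0.164−9.777421)/27.564781 = 0.179915
λ₂=(a−b·0.164)/D = (1.370636−9.777421·0.164)/27.564781 = -0.008448
w* = 0.179915·u + -0.008448·v:
  w_0 = 0.179915·0.4543 + -0.008448·5.9667 = 0.0313  (Walmart)
  w_1 = 0.179915·0.3932 + -0.008448·7.0316 = 0.0113  (Kellogg)
  w_2 = 0.179915·-0.2563 + -0.008448·11.9107 = -0.1467  (GE)
  w_3 = 0.179915·3.2802 + -0.008448·22.7232 = 0.3982  (Raytheon)
  w_4 = 0.179915·3.4509 + -0.008448·15.8982 = 0.4866  (Tesla)
  w_5 = 0.179915·1.2649 + -0.008448·10.1327 = 0.1420  (Xerox)
  w_6 = 0.179915·1.1902 + -0.008448·16.1951 = 0.0773  (Merck)
Σw_i=1.0000  μᵀw=0.1640
σ²=wᵀΣw=λ₁·μ_p+λ₂ = 0.179915·0.164 + -0.008448 = 0.021058 ≈ 0.0211
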